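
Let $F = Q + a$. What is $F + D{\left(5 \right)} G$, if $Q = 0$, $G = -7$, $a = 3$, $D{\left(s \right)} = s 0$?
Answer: $3$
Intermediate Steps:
$D{\left(s \right)} = 0$
$F = 3$ ($F = 0 + 3 = 3$)
$F + D{\left(5 \right)} G = 3 + 0 \left(-7\right) = 3 + 0 = 3$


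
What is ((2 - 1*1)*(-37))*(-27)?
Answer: 999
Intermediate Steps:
((2 - 1*1)*(-37))*(-27) = ((2 - 1)*(-37))*(-27) = (1*(-37))*(-27) = -37*(-27) = 999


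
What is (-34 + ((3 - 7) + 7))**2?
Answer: 961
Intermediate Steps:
(-34 + ((3 - 7) + 7))**2 = (-34 + (-4 + 7))**2 = (-34 + 3)**2 = (-31)**2 = 961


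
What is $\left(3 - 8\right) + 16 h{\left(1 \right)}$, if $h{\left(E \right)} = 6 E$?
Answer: $91$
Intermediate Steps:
$\left(3 - 8\right) + 16 h{\left(1 \right)} = \left(3 - 8\right) + 16 \cdot 6 \cdot 1 = \left(3 - 8\right) + 16 \cdot 6 = -5 + 96 = 91$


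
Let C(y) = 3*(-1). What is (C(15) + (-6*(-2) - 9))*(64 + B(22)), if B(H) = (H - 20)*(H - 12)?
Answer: 0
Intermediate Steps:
B(H) = (-20 + H)*(-12 + H)
C(y) = -3
(C(15) + (-6*(-2) - 9))*(64 + B(22)) = (-3 + (-6*(-2) - 9))*(64 + (240 + 22**2 - 32*22)) = (-3 + (12 - 9))*(64 + (240 + 484 - 704)) = (-3 + 3)*(64 + 20) = 0*84 = 0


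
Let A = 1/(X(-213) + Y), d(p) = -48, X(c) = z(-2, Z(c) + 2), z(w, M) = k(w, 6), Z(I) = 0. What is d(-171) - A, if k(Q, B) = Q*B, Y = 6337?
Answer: -303601/6325 ≈ -48.000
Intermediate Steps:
k(Q, B) = B*Q
z(w, M) = 6*w
X(c) = -12 (X(c) = 6*(-2) = -12)
A = 1/6325 (A = 1/(-12 + 6337) = 1/6325 ≈ 0.00015810)
d(-171) - A = -48 - 1*1/6325 = -48 - 1/6325 = -303601/6325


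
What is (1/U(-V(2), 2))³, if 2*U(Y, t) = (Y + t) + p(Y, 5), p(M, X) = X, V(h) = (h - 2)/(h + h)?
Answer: 8/343 ≈ 0.023324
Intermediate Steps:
V(h) = (-2 + h)/(2*h) (V(h) = (-2 + h)/((2*h)) = (-2 + h)*(1/(2*h)) = (-2 + h)/(2*h))
U(Y, t) = 5/2 + Y/2 + t/2 (U(Y, t) = ((Y + t) + 5)/2 = (5 + Y + t)/2 = 5/2 + Y/2 + t/2)
(1/U(-V(2), 2))³ = (1/(5/2 + (-(-2 + 2)/(2*2))/2 + (½)*2))³ = (1/(5/2 + (-0/(2*2))/2 + 1))³ = (1/(5/2 + (-1*0)/2 + 1))³ = (1/(5/2 + (½)*0 + 1))³ = (1/(5/2 + 0 + 1))³ = (1/(7/2))³ = (2/7)³ = 8/343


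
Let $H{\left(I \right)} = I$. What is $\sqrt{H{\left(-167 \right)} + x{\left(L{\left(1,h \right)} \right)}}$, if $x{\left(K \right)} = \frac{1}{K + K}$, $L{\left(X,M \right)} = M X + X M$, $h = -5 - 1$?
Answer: $\frac{i \sqrt{24054}}{12} \approx 12.924 i$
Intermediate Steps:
$h = -6$
$L{\left(X,M \right)} = 2 M X$ ($L{\left(X,M \right)} = M X + M X = 2 M X$)
$x{\left(K \right)} = \frac{1}{2 K}$
$\sqrt{H{\left(-167 \right)} + x{\left(L{\left(1,h \right)} \right)}} = \sqrt{-167 + \frac{1}{2 \cdot 2 \left(-6\right) 1}} = \sqrt{-167 + \frac{1}{2 \left(-12\right)}} = \sqrt{-167 + \frac{1}{2} \left(- \frac{1}{12}\right)} = \sqrt{-167 - \frac{1}{24}} = \sqrt{- \frac{4009}{24}} = \frac{i \sqrt{24054}}{12}$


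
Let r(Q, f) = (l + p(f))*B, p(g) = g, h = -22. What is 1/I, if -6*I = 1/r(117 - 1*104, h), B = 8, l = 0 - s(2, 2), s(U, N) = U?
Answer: 1152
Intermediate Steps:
l = -2 (l = 0 - 1*2 = 0 - 2 = -2)
r(Q, f) = -16 + 8*f (r(Q, f) = (-2 + f)*8 = -16 + 8*f)
I = 1/1152 (I = -1/(6*(-16 + 8*(-22))) = -1/(6*(-16 - 176)) = -⅙/(-192) = -⅙*(-1/192) = 1/1152 ≈ 0.00086806)
1/I = 1/(1/1152) = 1152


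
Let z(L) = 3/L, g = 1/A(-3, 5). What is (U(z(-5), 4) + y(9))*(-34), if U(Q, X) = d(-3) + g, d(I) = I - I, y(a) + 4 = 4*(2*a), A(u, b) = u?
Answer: -6902/3 ≈ -2300.7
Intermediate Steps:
y(a) = -4 + 8*a (y(a) = -4 + 4*(2*a) = -4 + 8*a)
d(I) = 0
g = -⅓ (g = 1/(-3) = -⅓ ≈ -0.33333)
U(Q, X) = -⅓ (U(Q, X) = 0 - ⅓ = -⅓)
(U(z(-5), 4) + y(9))*(-34) = (-⅓ + (-4 + 8*9))*(-34) = (-⅓ + (-4 + 72))*(-34) = (-⅓ + 68)*(-34) = (203/3)*(-34) = -6902/3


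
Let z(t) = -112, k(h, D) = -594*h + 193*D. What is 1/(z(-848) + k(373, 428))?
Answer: -1/139070 ≈ -7.1906e-6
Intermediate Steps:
1/(z(-848) + k(373, 428)) = 1/(-112 + (-594*373 + 193*428)) = 1/(-112 + (-221562 + 82604)) = 1/(-112 - 138958) = 1/(-139070) = -1/139070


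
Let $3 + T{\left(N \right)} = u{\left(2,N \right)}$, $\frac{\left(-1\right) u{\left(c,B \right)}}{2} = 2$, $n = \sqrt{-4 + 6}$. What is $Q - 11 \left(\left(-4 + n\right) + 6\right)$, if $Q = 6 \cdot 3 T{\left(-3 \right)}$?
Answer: $-148 - 11 \sqrt{2} \approx -163.56$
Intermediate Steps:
$n = \sqrt{2} \approx 1.4142$
$u{\left(c,B \right)} = -4$ ($u{\left(c,B \right)} = \left(-2\right) 2 = -4$)
$T{\left(N \right)} = -7$ ($T{\left(N \right)} = -3 - 4 = -7$)
$Q = -126$ ($Q = 6 \cdot 3 \left(-7\right) = 18 \left(-7\right) = -126$)
$Q - 11 \left(\left(-4 + n\right) + 6\right) = -126 - 11 \left(\left(-4 + \sqrt{2}\right) + 6\right) = -126 - 11 \left(2 + \sqrt{2}\right) = -126 - \left(22 + 11 \sqrt{2}\right) = -148 - 11 \sqrt{2}$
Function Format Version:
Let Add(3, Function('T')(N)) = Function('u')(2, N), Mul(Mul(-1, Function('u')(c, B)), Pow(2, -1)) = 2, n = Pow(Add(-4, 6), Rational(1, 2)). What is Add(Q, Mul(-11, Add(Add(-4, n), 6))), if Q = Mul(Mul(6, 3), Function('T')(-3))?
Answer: Add(-148, Mul(-11, Pow(2, Rational(1, 2)))) ≈ -163.56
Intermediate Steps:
n = Pow(2, Rational(1, 2)) ≈ 1.4142
Function('u')(c, B) = -4 (Function('u')(c, B) = Mul(-2, 2) = -4)
Function('T')(N) = -7 (Function('T')(N) = Add(-3, -4) = -7)
Q = -126 (Q = Mul(Mul(6, 3), -7) = Mul(18, -7) = -126)
Add(Q, Mul(-11, Add(Add(-4, n), 6))) = Add(-126, Mul(-11, Add(Add(-4, Pow(2, Rational(1, 2))), 6))) = Add(-126, Mul(-11, Add(2, Pow(2, Rational(1, 2))))) = Add(-126, Add(-22, Mul(-11, Pow(2, Rational(1, 2))))) = Add(-148, Mul(-11, Pow(2, Rational(1, 2))))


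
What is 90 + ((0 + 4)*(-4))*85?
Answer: -1270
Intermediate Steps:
90 + ((0 + 4)*(-4))*85 = 90 + (4*(-4))*85 = 90 - 16*85 = 90 - 1360 = -1270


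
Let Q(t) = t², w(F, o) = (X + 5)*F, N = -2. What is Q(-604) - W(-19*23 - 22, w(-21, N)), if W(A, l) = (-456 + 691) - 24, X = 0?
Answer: 364605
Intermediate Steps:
w(F, o) = 5*F (w(F, o) = (0 + 5)*F = 5*F)
W(A, l) = 211 (W(A, l) = 235 - 24 = 211)
Q(-604) - W(-19*23 - 22, w(-21, N)) = (-604)² - 1*211 = 364816 - 211 = 364605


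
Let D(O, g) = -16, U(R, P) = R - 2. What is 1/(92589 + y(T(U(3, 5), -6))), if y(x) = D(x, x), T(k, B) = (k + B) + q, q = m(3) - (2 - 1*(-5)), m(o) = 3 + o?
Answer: 1/92573 ≈ 1.0802e-5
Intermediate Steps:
U(R, P) = -2 + R
q = -1 (q = (3 + 3) - (2 - 1*(-5)) = 6 - (2 + 5) = 6 - 1*7 = 6 - 7 = -1)
T(k, B) = -1 + B + k (T(k, B) = (k + B) - 1 = (B + k) - 1 = -1 + B + k)
y(x) = -16
1/(92589 + y(T(U(3, 5), -6))) = 1/(92589 - 16) = 1/92573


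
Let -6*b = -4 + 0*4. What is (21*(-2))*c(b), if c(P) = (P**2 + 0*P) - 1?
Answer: 70/3 ≈ 23.333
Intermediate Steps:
b = 2/3 (b = -(-4 + 0*4)/6 = -(-4 + 0)/6 = -1/6*(-4) = 2/3 ≈ 0.66667)
c(P) = -1 + P**2 (c(P) = (P**2 + 0) - 1 = P**2 - 1 = -1 + P**2)
(21*(-2))*c(b) = (21*(-2))*(-1 + (2/3)**2) = -42*(-1 + 4/9) = -42*(-5/9) = 70/3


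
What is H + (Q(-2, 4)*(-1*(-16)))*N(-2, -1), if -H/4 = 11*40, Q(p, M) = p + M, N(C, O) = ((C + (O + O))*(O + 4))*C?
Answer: -992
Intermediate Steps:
N(C, O) = C*(4 + O)*(C + 2*O) (N(C, O) = ((C + 2*O)*(4 + O))*C = ((4 + O)*(C + 2*O))*C = C*(4 + O)*(C + 2*O))
Q(p, M) = M + p
H = -1760 (H = -44*40 = -4*440 = -1760)
H + (Q(-2, 4)*(-1*(-16)))*N(-2, -1) = -1760 + ((4 - 2)*(-1*(-16)))*(-2*(2*(-1)² + 4*(-2) + 8*(-1) - 2*(-1))) = -1760 + (2*16)*(-2*(2*1 - 8 - 8 + 2)) = -1760 + 32*(-2*(2 - 8 - 8 + 2)) = -1760 + 32*(-2*(-12)) = -1760 + 32*24 = -1760 + 768 = -992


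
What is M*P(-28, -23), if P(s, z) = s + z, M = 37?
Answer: -1887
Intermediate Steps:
M*P(-28, -23) = 37*(-28 - 23) = 37*(-51) = -1887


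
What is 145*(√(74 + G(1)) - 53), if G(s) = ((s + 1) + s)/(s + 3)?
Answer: -7685 + 145*√299/2 ≈ -6431.4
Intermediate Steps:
G(s) = (1 + 2*s)/(3 + s) (G(s) = ((1 + s) + s)/(3 + s) = (1 + 2*s)/(3 + s))
145*(√(74 + G(1)) - 53) = 145*(√(74 + (1 + 2*1)/(3 + 1)) - 53) = 145*(√(74 + (1 + 2)/4) - 53) = 145*(√(74 + (¼)*3) - 53) = 145*(√(74 + ¾) - 53) = 145*(√(299/4) - 53) = 145*(√299/2 - 53) = 145*(-53 + √299/2) = -7685 + 145*√299/2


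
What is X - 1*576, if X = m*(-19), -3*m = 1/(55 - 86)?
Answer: -53587/93 ≈ -576.20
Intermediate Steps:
m = 1/93 (m = -1/(3*(55 - 86)) = -1/3/(-31) = -1/3*(-1/31) = 1/93 ≈ 0.010753)
X = -19/93 (X = (1/93)*(-19) = -19/93 ≈ -0.20430)
X - 1*576 = -19/93 - 1*576 = -19/93 - 576 = -53587/93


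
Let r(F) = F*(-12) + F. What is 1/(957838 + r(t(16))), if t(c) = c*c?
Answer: 1/955022 ≈ 1.0471e-6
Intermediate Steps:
t(c) = c²
r(F) = -11*F (r(F) = -12*F + F = -11*F)
1/(957838 + r(t(16))) = 1/(957838 - 11*16²) = 1/(957838 - 11*256) = 1/(957838 - 2816) = 1/955022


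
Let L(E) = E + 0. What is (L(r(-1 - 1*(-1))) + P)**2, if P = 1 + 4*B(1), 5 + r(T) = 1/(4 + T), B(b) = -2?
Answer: 2209/16 ≈ 138.06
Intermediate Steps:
r(T) = -5 + 1/(4 + T)
L(E) = E
P = -7 (P = 1 + 4*(-2) = 1 - 8 = -7)
(L(r(-1 - 1*(-1))) + P)**2 = ((-19 - 5*(-1 - 1*(-1)))/(4 + (-1 - 1*(-1))) - 7)**2 = ((-19 - 5*(-1 + 1))/(4 + (-1 + 1)) - 7)**2 = ((-19 - 5*0)/(4 + 0) - 7)**2 = ((-19 + 0)/4 - 7)**2 = ((1/4)*(-19) - 7)**2 = (-19/4 - 7)**2 = (-47/4)**2 = 2209/16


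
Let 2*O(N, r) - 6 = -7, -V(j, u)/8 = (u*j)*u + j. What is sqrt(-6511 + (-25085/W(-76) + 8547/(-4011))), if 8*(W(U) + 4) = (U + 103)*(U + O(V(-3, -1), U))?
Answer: 6*I*sqrt(4577738636090)/160249 ≈ 80.109*I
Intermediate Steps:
V(j, u) = -8*j - 8*j*u**2 (V(j, u) = -8*((u*j)*u + j) = -8*((j*u)*u + j) = -8*(j*u**2 + j) = -8*(j + j*u**2) = -8*j - 8*j*u**2)
O(N, r) = -1/2 (O(N, r) = 3 + (1/2)*(-7) = 3 - 7/2 = -1/2)
W(U) = -4 + (103 + U)*(-1/2 + U)/8 (W(U) = -4 + ((U + 103)*(U - 1/2))/8 = -4 + ((103 + U)*(-1/2 + U))/8 = -4 + (103 + U)*(-1/2 + U)/8)
sqrt(-6511 + (-25085/W(-76) + 8547/(-4011))) = sqrt(-6511 + (-25085/(-167/16 + (1/8)*(-76)**2 + (205/16)*(-76)) + 8547/(-4011))) = sqrt(-6511 + (-25085/(-167/16 + (1/8)*5776 - 3895/4) + 8547*(-1/4011))) = sqrt(-6511 + (-25085/(-167/16 + 722 - 3895/4) - 407/191)) = sqrt(-6511 + (-25085/(-4195/16) - 407/191)) = sqrt(-6511 + (-25085*(-16/4195) - 407/191)) = sqrt(-6511 + (80272/839 - 407/191)) = sqrt(-6511 + 14990479/160249) = sqrt(-1028390760/160249) = 6*I*sqrt(4577738636090)/160249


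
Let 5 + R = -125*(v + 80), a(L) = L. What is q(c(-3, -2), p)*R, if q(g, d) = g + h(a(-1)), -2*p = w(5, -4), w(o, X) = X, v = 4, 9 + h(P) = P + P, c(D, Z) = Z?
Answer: 136565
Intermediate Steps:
h(P) = -9 + 2*P (h(P) = -9 + (P + P) = -9 + 2*P)
p = 2 (p = -½*(-4) = 2)
q(g, d) = -11 + g (q(g, d) = g + (-9 + 2*(-1)) = g + (-9 - 2) = g - 11 = -11 + g)
R = -10505 (R = -5 - 125*(4 + 80) = -5 - 125*84 = -5 - 1*10500 = -5 - 10500 = -10505)
q(c(-3, -2), p)*R = (-11 - 2)*(-10505) = -13*(-10505) = 136565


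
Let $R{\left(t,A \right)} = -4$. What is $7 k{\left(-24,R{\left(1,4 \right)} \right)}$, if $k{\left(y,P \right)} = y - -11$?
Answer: $-91$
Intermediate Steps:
$k{\left(y,P \right)} = 11 + y$ ($k{\left(y,P \right)} = y + 11 = 11 + y$)
$7 k{\left(-24,R{\left(1,4 \right)} \right)} = 7 \left(11 - 24\right) = 7 \left(-13\right) = -91$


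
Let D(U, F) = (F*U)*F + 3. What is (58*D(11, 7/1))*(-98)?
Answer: -3080728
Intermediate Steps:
D(U, F) = 3 + U*F² (D(U, F) = U*F² + 3 = 3 + U*F²)
(58*D(11, 7/1))*(-98) = (58*(3 + 11*(7/1)²))*(-98) = (58*(3 + 11*(7*1)²))*(-98) = (58*(3 + 11*7²))*(-98) = (58*(3 + 11*49))*(-98) = (58*(3 + 539))*(-98) = (58*542)*(-98) = 31436*(-98) = -3080728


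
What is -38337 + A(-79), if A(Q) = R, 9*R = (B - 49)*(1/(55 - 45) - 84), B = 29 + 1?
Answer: -3434389/90 ≈ -38160.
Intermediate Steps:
B = 30
R = 15941/90 (R = ((30 - 49)*(1/(55 - 45) - 84))/9 = (-19*(1/10 - 84))/9 = (-19*(⅒ - 84))/9 = (-19*(-839/10))/9 = (⅑)*(15941/10) = 15941/90 ≈ 177.12)
A(Q) = 15941/90
-38337 + A(-79) = -38337 + 15941/90 = -3434389/90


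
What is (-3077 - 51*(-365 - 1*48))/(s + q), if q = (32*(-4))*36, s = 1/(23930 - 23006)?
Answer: -16619064/4257791 ≈ -3.9032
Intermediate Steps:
s = 1/924 ≈ 0.0010823
q = -4608 (q = -128*36 = -4608)
(-3077 - 51*(-365 - 1*48))/(s + q) = (-3077 - 51*(-365 - 1*48))/(1/924 - 4608) = (-3077 - 51*(-365 - 48))/(-4257791/924) = (-3077 - 51*(-413))*(-924/4257791) = (-3077 + 21063)*(-924/4257791) = 17986*(-924/4257791) = -16619064/4257791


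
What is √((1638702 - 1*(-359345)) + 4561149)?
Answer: 2*√1639799 ≈ 2561.1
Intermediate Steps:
√((1638702 - 1*(-359345)) + 4561149) = √((1638702 + 359345) + 4561149) = √(1998047 + 4561149) = √6559196 = 2*√1639799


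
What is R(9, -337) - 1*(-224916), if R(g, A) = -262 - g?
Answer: 224645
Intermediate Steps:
R(9, -337) - 1*(-224916) = (-262 - 1*9) - 1*(-224916) = (-262 - 9) + 224916 = -271 + 224916 = 224645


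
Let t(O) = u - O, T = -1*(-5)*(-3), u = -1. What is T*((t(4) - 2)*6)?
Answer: 630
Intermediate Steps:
T = -15 (T = 5*(-3) = -15)
t(O) = -1 - O
T*((t(4) - 2)*6) = -15*((-1 - 1*4) - 2)*6 = -15*((-1 - 4) - 2)*6 = -15*(-5 - 2)*6 = -(-105)*6 = -15*(-42) = 630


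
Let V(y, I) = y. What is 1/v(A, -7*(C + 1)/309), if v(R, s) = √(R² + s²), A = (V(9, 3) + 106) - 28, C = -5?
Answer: 309*√722696473/722696473 ≈ 0.011494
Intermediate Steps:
A = 87 (A = (9 + 106) - 28 = 115 - 28 = 87)
1/v(A, -7*(C + 1)/309) = 1/(√(87² + (-7*(-5 + 1)/309)²)) = 1/(√(7569 + (-7*(-4)*(1/309))²)) = 1/(√(7569 + (28*(1/309))²)) = 1/(√(7569 + (28/309)²)) = 1/(√(7569 + 784/95481)) = 1/(√(722696473/95481)) = 1/(√722696473/309) = 309*√722696473/722696473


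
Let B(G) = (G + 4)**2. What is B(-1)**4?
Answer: 6561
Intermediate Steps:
B(G) = (4 + G)**2
B(-1)**4 = ((4 - 1)**2)**4 = (3**2)**4 = 9**4 = 6561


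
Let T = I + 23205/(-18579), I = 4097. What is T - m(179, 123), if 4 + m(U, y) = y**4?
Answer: -1417469577955/6193 ≈ -2.2888e+8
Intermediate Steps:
m(U, y) = -4 + y**4
T = 25364986/6193 (T = 4097 + 23205/(-18579) = 4097 + 23205*(-1/18579) = 4097 - 7735/6193 = 25364986/6193 ≈ 4095.8)
T - m(179, 123) = 25364986/6193 - (-4 + 123**4) = 25364986/6193 - (-4 + 228886641) = 25364986/6193 - 1*228886637 = 25364986/6193 - 228886637 = -1417469577955/6193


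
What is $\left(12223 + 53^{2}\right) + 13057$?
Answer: $28089$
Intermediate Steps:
$\left(12223 + 53^{2}\right) + 13057 = \left(12223 + 2809\right) + 13057 = 15032 + 13057 = 28089$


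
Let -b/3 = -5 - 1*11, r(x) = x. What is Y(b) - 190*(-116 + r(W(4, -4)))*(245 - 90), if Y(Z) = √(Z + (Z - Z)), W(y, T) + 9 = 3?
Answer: 3592900 + 4*√3 ≈ 3.5929e+6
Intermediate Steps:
W(y, T) = -6 (W(y, T) = -9 + 3 = -6)
b = 48 (b = -3*(-5 - 1*11) = -3*(-5 - 11) = -3*(-16) = 48)
Y(Z) = √Z (Y(Z) = √(Z + 0) = √Z)
Y(b) - 190*(-116 + r(W(4, -4)))*(245 - 90) = √48 - 190*(-116 - 6)*(245 - 90) = 4*√3 - (-23180)*155 = 4*√3 - 190*(-18910) = 4*√3 + 3592900 = 3592900 + 4*√3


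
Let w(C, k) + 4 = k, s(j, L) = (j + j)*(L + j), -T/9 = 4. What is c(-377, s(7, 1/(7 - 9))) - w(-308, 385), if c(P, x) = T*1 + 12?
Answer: -405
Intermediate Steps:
T = -36 (T = -9*4 = -36)
s(j, L) = 2*j*(L + j) (s(j, L) = (2*j)*(L + j) = 2*j*(L + j))
w(C, k) = -4 + k
c(P, x) = -24 (c(P, x) = -36*1 + 12 = -36 + 12 = -24)
c(-377, s(7, 1/(7 - 9))) - w(-308, 385) = -24 - (-4 + 385) = -24 - 1*381 = -24 - 381 = -405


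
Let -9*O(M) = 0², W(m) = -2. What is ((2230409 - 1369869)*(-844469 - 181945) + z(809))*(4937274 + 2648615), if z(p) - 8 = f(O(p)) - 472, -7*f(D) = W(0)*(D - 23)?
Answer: -46902733383605172246/7 ≈ -6.7004e+18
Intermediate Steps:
O(M) = 0 (O(M) = -⅑*0² = -⅑*0 = 0)
f(D) = -46/7 + 2*D/7 (f(D) = -(-2)*(D - 23)/7 = -(-2)*(-23 + D)/7 = -(46 - 2*D)/7 = -46/7 + 2*D/7)
z(p) = -3294/7 (z(p) = 8 + ((-46/7 + (2/7)*0) - 472) = 8 + ((-46/7 + 0) - 472) = 8 + (-46/7 - 472) = 8 - 3350/7 = -3294/7)
((2230409 - 1369869)*(-844469 - 181945) + z(809))*(4937274 + 2648615) = ((2230409 - 1369869)*(-844469 - 181945) - 3294/7)*(4937274 + 2648615) = (860540*(-1026414) - 3294/7)*7585889 = (-883270303560 - 3294/7)*7585889 = -6182892128214/7*7585889 = -46902733383605172246/7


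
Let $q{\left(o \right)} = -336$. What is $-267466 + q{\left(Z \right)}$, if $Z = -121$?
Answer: $-267802$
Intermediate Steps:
$-267466 + q{\left(Z \right)} = -267466 - 336 = -267802$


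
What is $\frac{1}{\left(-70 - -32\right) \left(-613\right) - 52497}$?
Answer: $- \frac{1}{29203} \approx -3.4243 \cdot 10^{-5}$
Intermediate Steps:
$\frac{1}{\left(-70 - -32\right) \left(-613\right) - 52497} = \frac{1}{\left(-70 + 32\right) \left(-613\right) - 52497} = \frac{1}{\left(-38\right) \left(-613\right) - 52497} = \frac{1}{23294 - 52497} = \frac{1}{-29203} = - \frac{1}{29203}$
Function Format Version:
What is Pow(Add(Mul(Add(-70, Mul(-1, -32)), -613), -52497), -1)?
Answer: Rational(-1, 29203) ≈ -3.4243e-5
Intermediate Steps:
Pow(Add(Mul(Add(-70, Mul(-1, -32)), -613), -52497), -1) = Pow(Add(Mul(Add(-70, 32), -613), -52497), -1) = Pow(Add(Mul(-38, -613), -52497), -1) = Pow(Add(23294, -52497), -1) = Pow(-29203, -1) = Rational(-1, 29203)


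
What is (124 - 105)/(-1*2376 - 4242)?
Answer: -19/6618 ≈ -0.0028710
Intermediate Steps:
(124 - 105)/(-1*2376 - 4242) = 19/(-2376 - 4242) = 19/(-6618) = 19*(-1/6618) = -19/6618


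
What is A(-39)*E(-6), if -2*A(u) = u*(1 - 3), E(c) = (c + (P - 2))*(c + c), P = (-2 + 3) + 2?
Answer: -2340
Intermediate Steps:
P = 3 (P = 1 + 2 = 3)
E(c) = 2*c*(1 + c) (E(c) = (c + (3 - 2))*(c + c) = (c + 1)*(2*c) = (1 + c)*(2*c) = 2*c*(1 + c))
A(u) = u (A(u) = -u*(1 - 3)/2 = -u*(-2)/2 = -(-1)*u = u)
A(-39)*E(-6) = -78*(-6)*(1 - 6) = -78*(-6)*(-5) = -39*60 = -2340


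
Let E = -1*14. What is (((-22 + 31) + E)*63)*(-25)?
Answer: 7875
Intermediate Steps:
E = -14
(((-22 + 31) + E)*63)*(-25) = (((-22 + 31) - 14)*63)*(-25) = ((9 - 14)*63)*(-25) = -5*63*(-25) = -315*(-25) = 7875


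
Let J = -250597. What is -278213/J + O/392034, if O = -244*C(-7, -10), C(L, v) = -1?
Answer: 54565050455/49121272149 ≈ 1.1108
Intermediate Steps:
O = 244 (O = -244*(-1) = 244)
-278213/J + O/392034 = -278213/(-250597) + 244/392034 = -278213*(-1/250597) + 244*(1/392034) = 278213/250597 + 122/196017 = 54565050455/49121272149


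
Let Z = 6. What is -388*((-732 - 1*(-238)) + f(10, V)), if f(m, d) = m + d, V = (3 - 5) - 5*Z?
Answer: 200208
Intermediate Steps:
V = -32 (V = (3 - 5) - 5*6 = -2 - 30 = -32)
f(m, d) = d + m
-388*((-732 - 1*(-238)) + f(10, V)) = -388*((-732 - 1*(-238)) + (-32 + 10)) = -388*((-732 + 238) - 22) = -388*(-494 - 22) = -388*(-516) = 200208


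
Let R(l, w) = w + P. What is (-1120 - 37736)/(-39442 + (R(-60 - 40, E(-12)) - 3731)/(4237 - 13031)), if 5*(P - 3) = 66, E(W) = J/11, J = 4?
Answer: 9396740760/9538353923 ≈ 0.98515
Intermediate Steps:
E(W) = 4/11
P = 81/5 (P = 3 + (⅕)*66 = 3 + 66/5 = 81/5 ≈ 16.200)
R(l, w) = 81/5 + w (R(l, w) = w + 81/5 = 81/5 + w)
(-1120 - 37736)/(-39442 + (R(-60 - 40, E(-12)) - 3731)/(4237 - 13031)) = (-1120 - 37736)/(-39442 + ((81/5 + 4/11) - 3731)/(4237 - 13031)) = -38856/(-39442 + (911/55 - 3731)/(-8794)) = -38856/(-39442 - 204294/55*(-1/8794)) = -38856/(-39442 + 102147/241835) = -38856/(-9538353923/241835) = -38856*(-241835/9538353923) = 9396740760/9538353923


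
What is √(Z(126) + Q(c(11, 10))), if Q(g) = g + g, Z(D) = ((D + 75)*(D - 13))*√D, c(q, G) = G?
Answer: √(20 + 68139*√14) ≈ 504.95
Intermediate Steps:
Z(D) = √D*(-13 + D)*(75 + D) (Z(D) = ((75 + D)*(-13 + D))*√D = ((-13 + D)*(75 + D))*√D = √D*(-13 + D)*(75 + D))
Q(g) = 2*g
√(Z(126) + Q(c(11, 10))) = √(√126*(-975 + 126² + 62*126) + 2*10) = √((3*√14)*(-975 + 15876 + 7812) + 20) = √((3*√14)*22713 + 20) = √(68139*√14 + 20) = √(20 + 68139*√14)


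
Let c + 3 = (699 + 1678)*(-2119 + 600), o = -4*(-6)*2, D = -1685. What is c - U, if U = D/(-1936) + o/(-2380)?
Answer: -4159199358063/1151920 ≈ -3.6107e+6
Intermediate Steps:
o = 48 (o = 24*2 = 48)
U = 979343/1151920 (U = -1685/(-1936) + 48/(-2380) = -1685*(-1/1936) + 48*(-1/2380) = 1685/1936 - 12/595 = 979343/1151920 ≈ 0.85018)
c = -3610666 (c = -3 + (699 + 1678)*(-2119 + 600) = -3 + 2377*(-1519) = -3 - 3610663 = -3610666)
c - U = -3610666 - 1*979343/1151920 = -3610666 - 979343/1151920 = -4159199358063/1151920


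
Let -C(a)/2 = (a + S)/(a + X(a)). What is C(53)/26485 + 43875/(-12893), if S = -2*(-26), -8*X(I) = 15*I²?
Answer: -9693877120077/2848620252131 ≈ -3.4030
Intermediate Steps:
X(I) = -15*I²/8
S = 52
C(a) = -2*(52 + a)/(a - 15*a²/8) (C(a) = -2*(a + 52)/(a - 15*a²/8) = -2*(52 + a)/(a - 15*a²/8))
C(53)/26485 + 43875/(-12893) = (16*(52 + 53)/(53*(-8 + 15*53)))/26485 + 43875/(-12893) = (16*(1/53)*105/(-8 + 795))*(1/26485) + 43875*(-1/12893) = (16*(1/53)*105/787)*(1/26485) - 43875/12893 = (16*(1/53)*(1/787)*105)*(1/26485) - 43875/12893 = (1680/41711)*(1/26485) - 43875/12893 = 336/220943167 - 43875/12893 = -9693877120077/2848620252131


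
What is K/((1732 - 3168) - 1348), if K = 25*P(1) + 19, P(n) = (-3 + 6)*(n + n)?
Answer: -169/2784 ≈ -0.060704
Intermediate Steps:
P(n) = 6*n (P(n) = 3*(2*n) = 6*n)
K = 169 (K = 25*(6*1) + 19 = 25*6 + 19 = 150 + 19 = 169)
K/((1732 - 3168) - 1348) = 169/((1732 - 3168) - 1348) = 169/(-1436 - 1348) = 169/(-2784) = 169*(-1/2784) = -169/2784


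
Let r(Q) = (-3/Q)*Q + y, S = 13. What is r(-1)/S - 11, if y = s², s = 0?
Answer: -146/13 ≈ -11.231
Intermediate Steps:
y = 0 (y = 0² = 0)
r(Q) = -3 (r(Q) = (-3/Q)*Q + 0 = -3 + 0 = -3)
r(-1)/S - 11 = -3/13 - 11 = -146/13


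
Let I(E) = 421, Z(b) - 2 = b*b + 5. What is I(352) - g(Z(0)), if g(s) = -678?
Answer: 1099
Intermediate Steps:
Z(b) = 7 + b² (Z(b) = 2 + (b*b + 5) = 2 + (b² + 5) = 2 + (5 + b²) = 7 + b²)
I(352) - g(Z(0)) = 421 - 1*(-678) = 421 + 678 = 1099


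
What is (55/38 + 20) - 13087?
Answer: -496491/38 ≈ -13066.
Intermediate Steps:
(55/38 + 20) - 13087 = 815/38 - 13087 = -496491/38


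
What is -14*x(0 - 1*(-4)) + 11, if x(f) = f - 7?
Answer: 53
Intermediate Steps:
x(f) = -7 + f
-14*x(0 - 1*(-4)) + 11 = -14*(-7 + (0 - 1*(-4))) + 11 = -14*(-7 + (0 + 4)) + 11 = -14*(-7 + 4) + 11 = -14*(-3) + 11 = 42 + 11 = 53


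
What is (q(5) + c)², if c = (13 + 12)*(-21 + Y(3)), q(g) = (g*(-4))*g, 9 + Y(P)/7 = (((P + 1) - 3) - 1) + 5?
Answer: 1755625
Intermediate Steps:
Y(P) = -49 + 7*P (Y(P) = -63 + 7*((((P + 1) - 3) - 1) + 5) = -63 + 7*((((1 + P) - 3) - 1) + 5) = -63 + 7*(((-2 + P) - 1) + 5) = -63 + 7*((-3 + P) + 5) = -63 + 7*(2 + P) = -63 + (14 + 7*P) = -49 + 7*P)
q(g) = -4*g² (q(g) = (-4*g)*g = -4*g²)
c = -1225 (c = (13 + 12)*(-21 + (-49 + 7*3)) = 25*(-21 + (-49 + 21)) = 25*(-21 - 28) = 25*(-49) = -1225)
(q(5) + c)² = (-4*5² - 1225)² = (-4*25 - 1225)² = (-100 - 1225)² = (-1325)² = 1755625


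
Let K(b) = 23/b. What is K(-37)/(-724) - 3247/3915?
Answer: -86890591/104875020 ≈ -0.82852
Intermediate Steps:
K(-37)/(-724) - 3247/3915 = (23/(-37))/(-724) - 3247/3915 = (23*(-1/37))*(-1/724) - 3247*1/3915 = -23/37*(-1/724) - 3247/3915 = 23/26788 - 3247/3915 = -86890591/104875020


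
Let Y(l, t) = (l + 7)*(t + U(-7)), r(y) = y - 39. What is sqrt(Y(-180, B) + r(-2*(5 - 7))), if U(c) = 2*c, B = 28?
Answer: 3*I*sqrt(273) ≈ 49.568*I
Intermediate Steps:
r(y) = -39 + y
Y(l, t) = (-14 + t)*(7 + l) (Y(l, t) = (l + 7)*(t + 2*(-7)) = (7 + l)*(t - 14) = (7 + l)*(-14 + t) = (-14 + t)*(7 + l))
sqrt(Y(-180, B) + r(-2*(5 - 7))) = sqrt((-98 - 14*(-180) + 7*28 - 180*28) + (-39 - 2*(5 - 7))) = sqrt((-98 + 2520 + 196 - 5040) + (-39 - 2*(-2))) = sqrt(-2422 + (-39 + 4)) = sqrt(-2422 - 35) = sqrt(-2457) = 3*I*sqrt(273)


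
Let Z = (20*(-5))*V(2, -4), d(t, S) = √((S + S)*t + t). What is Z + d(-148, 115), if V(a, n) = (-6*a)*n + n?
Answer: -4400 + 2*I*√8547 ≈ -4400.0 + 184.9*I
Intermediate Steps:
V(a, n) = n - 6*a*n (V(a, n) = -6*a*n + n = n - 6*a*n)
d(t, S) = √(t + 2*S*t) (d(t, S) = √((2*S)*t + t) = √(2*S*t + t) = √(t + 2*S*t))
Z = -4400 (Z = (20*(-5))*(-4*(1 - 6*2)) = -(-400)*(1 - 12) = -(-400)*(-11) = -100*44 = -4400)
Z + d(-148, 115) = -4400 + √(-148*(1 + 2*115)) = -4400 + √(-148*(1 + 230)) = -4400 + √(-148*231) = -4400 + √(-34188) = -4400 + 2*I*√8547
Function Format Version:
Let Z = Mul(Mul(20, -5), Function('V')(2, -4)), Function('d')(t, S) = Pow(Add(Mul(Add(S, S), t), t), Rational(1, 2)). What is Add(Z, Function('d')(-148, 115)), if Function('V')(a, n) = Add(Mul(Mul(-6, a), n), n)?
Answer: Add(-4400, Mul(2, I, Pow(8547, Rational(1, 2)))) ≈ Add(-4400.0, Mul(184.90, I))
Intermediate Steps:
Function('V')(a, n) = Add(n, Mul(-6, a, n)) (Function('V')(a, n) = Add(Mul(-6, a, n), n) = Add(n, Mul(-6, a, n)))
Function('d')(t, S) = Pow(Add(t, Mul(2, S, t)), Rational(1, 2)) (Function('d')(t, S) = Pow(Add(Mul(Mul(2, S), t), t), Rational(1, 2)) = Pow(Add(Mul(2, S, t), t), Rational(1, 2)) = Pow(Add(t, Mul(2, S, t)), Rational(1, 2)))
Z = -4400 (Z = Mul(Mul(20, -5), Mul(-4, Add(1, Mul(-6, 2)))) = Mul(-100, Mul(-4, Add(1, -12))) = Mul(-100, Mul(-4, -11)) = Mul(-100, 44) = -4400)
Add(Z, Function('d')(-148, 115)) = Add(-4400, Pow(Mul(-148, Add(1, Mul(2, 115))), Rational(1, 2))) = Add(-4400, Pow(Mul(-148, Add(1, 230)), Rational(1, 2))) = Add(-4400, Pow(Mul(-148, 231), Rational(1, 2))) = Add(-4400, Pow(-34188, Rational(1, 2))) = Add(-4400, Mul(2, I, Pow(8547, Rational(1, 2))))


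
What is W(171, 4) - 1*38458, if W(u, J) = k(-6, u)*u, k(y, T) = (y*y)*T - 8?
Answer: 1012850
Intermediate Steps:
k(y, T) = -8 + T*y² (k(y, T) = y²*T - 8 = T*y² - 8 = -8 + T*y²)
W(u, J) = u*(-8 + 36*u) (W(u, J) = (-8 + u*(-6)²)*u = (-8 + u*36)*u = (-8 + 36*u)*u = u*(-8 + 36*u))
W(171, 4) - 1*38458 = 4*171*(-2 + 9*171) - 1*38458 = 4*171*(-2 + 1539) - 38458 = 4*171*1537 - 38458 = 1051308 - 38458 = 1012850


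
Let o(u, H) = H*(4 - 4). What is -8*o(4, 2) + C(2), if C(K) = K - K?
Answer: 0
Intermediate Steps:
o(u, H) = 0 (o(u, H) = H*0 = 0)
C(K) = 0
-8*o(4, 2) + C(2) = -8*0 + 0 = 0 + 0 = 0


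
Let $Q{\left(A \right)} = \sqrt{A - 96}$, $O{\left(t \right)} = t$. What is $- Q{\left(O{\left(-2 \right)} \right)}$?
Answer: $- 7 i \sqrt{2} \approx - 9.8995 i$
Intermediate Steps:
$Q{\left(A \right)} = \sqrt{-96 + A}$
$- Q{\left(O{\left(-2 \right)} \right)} = - \sqrt{-96 - 2} = - \sqrt{-98} = - 7 i \sqrt{2}$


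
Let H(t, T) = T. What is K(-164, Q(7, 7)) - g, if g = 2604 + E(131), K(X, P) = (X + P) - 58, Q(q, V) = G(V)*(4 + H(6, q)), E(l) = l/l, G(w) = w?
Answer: -2750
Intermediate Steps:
E(l) = 1
Q(q, V) = V*(4 + q)
K(X, P) = -58 + P + X (K(X, P) = (P + X) - 58 = -58 + P + X)
g = 2605 (g = 2604 + 1 = 2605)
K(-164, Q(7, 7)) - g = (-58 + 7*(4 + 7) - 164) - 1*2605 = (-58 + 7*11 - 164) - 2605 = (-58 + 77 - 164) - 2605 = -145 - 2605 = -2750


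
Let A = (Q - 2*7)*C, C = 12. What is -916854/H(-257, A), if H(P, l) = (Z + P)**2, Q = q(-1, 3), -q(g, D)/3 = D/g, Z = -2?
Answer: -916854/67081 ≈ -13.668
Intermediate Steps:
q(g, D) = -3*D/g
Q = 9 (Q = -3*3/(-1) = -3*3*(-1) = 9)
A = -60 (A = (9 - 2*7)*12 = (9 - 14)*12 = -5*12 = -60)
H(P, l) = (-2 + P)**2
-916854/H(-257, A) = -916854/(-2 - 257)**2 = -916854/((-259)**2) = -916854/67081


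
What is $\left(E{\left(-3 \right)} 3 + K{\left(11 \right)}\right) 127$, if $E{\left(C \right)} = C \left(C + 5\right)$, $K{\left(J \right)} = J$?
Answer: $-889$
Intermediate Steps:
$E{\left(C \right)} = C \left(5 + C\right)$
$\left(E{\left(-3 \right)} 3 + K{\left(11 \right)}\right) 127 = \left(- 3 \left(5 - 3\right) 3 + 11\right) 127 = \left(\left(-3\right) 2 \cdot 3 + 11\right) 127 = \left(\left(-6\right) 3 + 11\right) 127 = \left(-18 + 11\right) 127 = \left(-7\right) 127 = -889$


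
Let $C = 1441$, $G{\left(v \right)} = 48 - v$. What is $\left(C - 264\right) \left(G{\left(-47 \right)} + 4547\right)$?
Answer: $5463634$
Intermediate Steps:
$\left(C - 264\right) \left(G{\left(-47 \right)} + 4547\right) = \left(1441 - 264\right) \left(\left(48 - -47\right) + 4547\right) = 1177 \left(\left(48 + 47\right) + 4547\right) = 1177 \left(95 + 4547\right) = 1177 \cdot 4642 = 5463634$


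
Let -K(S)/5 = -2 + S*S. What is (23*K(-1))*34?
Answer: 3910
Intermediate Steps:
K(S) = 10 - 5*S² (K(S) = -5*(-2 + S*S) = -5*(-2 + S²) = 10 - 5*S²)
(23*K(-1))*34 = (23*(10 - 5*(-1)²))*34 = (23*(10 - 5*1))*34 = (23*(10 - 5))*34 = (23*5)*34 = 115*34 = 3910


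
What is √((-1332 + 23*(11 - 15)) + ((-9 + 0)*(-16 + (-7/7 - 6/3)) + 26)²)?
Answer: √37385 ≈ 193.35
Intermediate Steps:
√((-1332 + 23*(11 - 15)) + ((-9 + 0)*(-16 + (-7/7 - 6/3)) + 26)²) = √((-1332 + 23*(-4)) + (-9*(-16 + (-7*⅐ - 6*⅓)) + 26)²) = √((-1332 - 92) + (-9*(-16 + (-1 - 2)) + 26)²) = √(-1424 + (-9*(-16 - 3) + 26)²) = √(-1424 + (-9*(-19) + 26)²) = √(-1424 + (171 + 26)²) = √(-1424 + 197²) = √(-1424 + 38809) = √37385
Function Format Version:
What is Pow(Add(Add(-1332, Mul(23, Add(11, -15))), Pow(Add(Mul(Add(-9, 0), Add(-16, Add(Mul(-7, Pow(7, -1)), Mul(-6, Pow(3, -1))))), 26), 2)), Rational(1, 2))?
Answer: Pow(37385, Rational(1, 2)) ≈ 193.35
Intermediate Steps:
Pow(Add(Add(-1332, Mul(23, Add(11, -15))), Pow(Add(Mul(Add(-9, 0), Add(-16, Add(Mul(-7, Pow(7, -1)), Mul(-6, Pow(3, -1))))), 26), 2)), Rational(1, 2)) = Pow(Add(Add(-1332, Mul(23, -4)), Pow(Add(Mul(-9, Add(-16, Add(Mul(-7, Rational(1, 7)), Mul(-6, Rational(1, 3))))), 26), 2)), Rational(1, 2)) = Pow(Add(Add(-1332, -92), Pow(Add(Mul(-9, Add(-16, Add(-1, -2))), 26), 2)), Rational(1, 2)) = Pow(Add(-1424, Pow(Add(Mul(-9, Add(-16, -3)), 26), 2)), Rational(1, 2)) = Pow(Add(-1424, Pow(Add(Mul(-9, -19), 26), 2)), Rational(1, 2)) = Pow(Add(-1424, Pow(Add(171, 26), 2)), Rational(1, 2)) = Pow(Add(-1424, Pow(197, 2)), Rational(1, 2)) = Pow(Add(-1424, 38809), Rational(1, 2)) = Pow(37385, Rational(1, 2))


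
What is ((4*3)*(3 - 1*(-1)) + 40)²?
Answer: 7744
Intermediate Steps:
((4*3)*(3 - 1*(-1)) + 40)² = (12*(3 + 1) + 40)² = (12*4 + 40)² = (48 + 40)² = 88² = 7744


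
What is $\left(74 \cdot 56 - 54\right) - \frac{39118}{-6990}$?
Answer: $\frac{14314109}{3495} \approx 4095.6$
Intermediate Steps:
$\left(74 \cdot 56 - 54\right) - \frac{39118}{-6990} = \left(4144 - 54\right) - - \frac{19559}{3495} = 4090 + \frac{19559}{3495} = \frac{14314109}{3495}$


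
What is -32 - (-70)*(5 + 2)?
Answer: 458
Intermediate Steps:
-32 - (-70)*(5 + 2) = -32 - (-70)*7 = -32 - 35*(-14) = -32 + 490 = 458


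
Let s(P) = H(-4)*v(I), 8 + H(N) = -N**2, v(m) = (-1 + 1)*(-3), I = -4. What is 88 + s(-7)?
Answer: 88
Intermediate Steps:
v(m) = 0 (v(m) = 0*(-3) = 0)
H(N) = -8 - N**2
s(P) = 0 (s(P) = (-8 - 1*(-4)**2)*0 = (-8 - 1*16)*0 = (-8 - 16)*0 = -24*0 = 0)
88 + s(-7) = 88 + 0 = 88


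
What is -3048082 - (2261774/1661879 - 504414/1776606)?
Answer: -1499913015850199401/492084033779 ≈ -3.0481e+6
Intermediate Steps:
-3048082 - (2261774/1661879 - 504414/1776606) = -3048082 - (2261774*(1/1661879) - 504414*1/1776606) = -3048082 - (2261774/1661879 - 84069/296101) = -3048082 - 1*530001037523/492084033779 = -3048082 - 530001037523/492084033779 = -1499913015850199401/492084033779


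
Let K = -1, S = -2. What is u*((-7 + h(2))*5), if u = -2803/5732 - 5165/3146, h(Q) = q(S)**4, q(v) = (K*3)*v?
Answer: -123821398005/9016436 ≈ -13733.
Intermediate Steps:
q(v) = -3*v (q(v) = (-1*3)*v = -3*v)
h(Q) = 1296 (h(Q) = (-3*(-2))**4 = 6**4 = 1296)
u = -19212009/9016436 (u = -2803*1/5732 - 5165*1/3146 = -2803/5732 - 5165/3146 = -19212009/9016436 ≈ -2.1308)
u*((-7 + h(2))*5) = -19212009*(-7 + 1296)*5/9016436 = -24764279601*5/9016436 = -19212009/9016436*6445 = -123821398005/9016436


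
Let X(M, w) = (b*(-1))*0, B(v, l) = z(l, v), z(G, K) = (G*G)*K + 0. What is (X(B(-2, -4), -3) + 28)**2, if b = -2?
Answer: 784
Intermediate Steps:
z(G, K) = K*G**2 (z(G, K) = G**2*K + 0 = K*G**2 + 0 = K*G**2)
B(v, l) = v*l**2
X(M, w) = 0 (X(M, w) = -2*(-1)*0 = 2*0 = 0)
(X(B(-2, -4), -3) + 28)**2 = (0 + 28)**2 = 28**2 = 784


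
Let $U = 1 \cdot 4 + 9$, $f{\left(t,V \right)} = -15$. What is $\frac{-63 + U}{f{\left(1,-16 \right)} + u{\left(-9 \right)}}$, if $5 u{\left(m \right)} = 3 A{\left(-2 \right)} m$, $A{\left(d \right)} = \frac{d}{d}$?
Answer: $\frac{125}{51} \approx 2.451$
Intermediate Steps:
$A{\left(d \right)} = 1$
$U = 13$ ($U = 4 + 9 = 13$)
$u{\left(m \right)} = \frac{3 m}{5}$ ($u{\left(m \right)} = \frac{3 \cdot 1 m}{5} = \frac{3 m}{5}$)
$\frac{-63 + U}{f{\left(1,-16 \right)} + u{\left(-9 \right)}} = \frac{-63 + 13}{-15 + \frac{3}{5} \left(-9\right)} = - \frac{50}{-15 - \frac{27}{5}} = - \frac{50}{- \frac{102}{5}} = \left(-50\right) \left(- \frac{5}{102}\right) = \frac{125}{51}$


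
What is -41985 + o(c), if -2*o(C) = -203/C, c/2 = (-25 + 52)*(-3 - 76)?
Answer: -358216223/8532 ≈ -41985.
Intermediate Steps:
c = -4266 (c = 2*((-25 + 52)*(-3 - 76)) = 2*(27*(-79)) = 2*(-2133) = -4266)
o(C) = 203/(2*C) (o(C) = -(-203)/(2*C) = 203/(2*C))
-41985 + o(c) = -41985 + (203/2)/(-4266) = -41985 + (203/2)*(-1/4266) = -41985 - 203/8532 = -358216223/8532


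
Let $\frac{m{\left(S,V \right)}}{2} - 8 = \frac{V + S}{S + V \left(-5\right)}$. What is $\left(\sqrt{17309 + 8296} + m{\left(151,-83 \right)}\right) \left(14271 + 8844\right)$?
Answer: $\frac{106236540}{283} + 69345 \sqrt{2845} \approx 4.0742 \cdot 10^{6}$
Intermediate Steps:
$m{\left(S,V \right)} = 16 + \frac{2 \left(S + V\right)}{S - 5 V}$ ($m{\left(S,V \right)} = 16 + 2 \frac{V + S}{S + V \left(-5\right)} = 16 + 2 \frac{S + V}{S - 5 V} = 16 + \frac{2 \left(S + V\right)}{S - 5 V}$)
$\left(\sqrt{17309 + 8296} + m{\left(151,-83 \right)}\right) \left(14271 + 8844\right) = \left(\sqrt{17309 + 8296} + \frac{6 \left(\left(-13\right) \left(-83\right) + 3 \cdot 151\right)}{151 - -415}\right) \left(14271 + 8844\right) = \left(\sqrt{25605} + \frac{6 \left(1079 + 453\right)}{151 + 415}\right) 23115 = \left(3 \sqrt{2845} + 6 \cdot \frac{1}{566} \cdot 1532\right) 23115 = \left(3 \sqrt{2845} + \frac{4596}{283}\right) 23115 = \left(\frac{4596}{283} + 3 \sqrt{2845}\right) 23115 = \frac{106236540}{283} + 69345 \sqrt{2845}$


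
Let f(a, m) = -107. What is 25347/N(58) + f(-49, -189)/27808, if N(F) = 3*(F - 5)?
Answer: 234944121/1473824 ≈ 159.41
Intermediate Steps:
N(F) = -15 + 3*F (N(F) = 3*(-5 + F) = -15 + 3*F)
25347/N(58) + f(-49, -189)/27808 = 25347/(-15 + 3*58) - 107/27808 = 25347/(-15 + 174) - 107*1/27808 = 25347/159 - 107/27808 = 25347*(1/159) - 107/27808 = 8449/53 - 107/27808 = 234944121/1473824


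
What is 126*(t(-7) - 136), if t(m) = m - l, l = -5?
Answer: -17388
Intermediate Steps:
t(m) = 5 + m (t(m) = m - 1*(-5) = m + 5 = 5 + m)
126*(t(-7) - 136) = 126*((5 - 7) - 136) = 126*(-2 - 136) = 126*(-138) = -17388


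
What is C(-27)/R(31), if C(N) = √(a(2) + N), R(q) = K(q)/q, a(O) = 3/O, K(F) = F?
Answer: I*√102/2 ≈ 5.0498*I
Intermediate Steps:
R(q) = 1 (R(q) = q/q = 1)
C(N) = √(3/2 + N)
C(-27)/R(31) = (√(6 + 4*(-27))/2)/1 = (√(6 - 108)/2)*1 = (√(-102)/2)*1 = ((I*√102)/2)*1 = (I*√102/2)*1 = I*√102/2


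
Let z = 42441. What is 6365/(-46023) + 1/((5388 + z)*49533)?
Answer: -5026469884594/36344575680237 ≈ -0.13830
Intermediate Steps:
6365/(-46023) + 1/((5388 + z)*49533) = 6365/(-46023) + 1/((5388 + 42441)*49533) = 6365*(-1/46023) + (1/49533)/47829 = -6365/46023 + (1/47829)*(1/49533) = -6365/46023 + 1/2369113857 = -5026469884594/36344575680237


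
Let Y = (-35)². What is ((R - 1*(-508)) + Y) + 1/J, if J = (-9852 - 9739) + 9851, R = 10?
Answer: 16976819/9740 ≈ 1743.0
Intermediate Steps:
Y = 1225
J = -9740 (J = -19591 + 9851 = -9740)
((R - 1*(-508)) + Y) + 1/J = ((10 - 1*(-508)) + 1225) + 1/(-9740) = ((10 + 508) + 1225) - 1/9740 = (518 + 1225) - 1/9740 = 1743 - 1/9740 = 16976819/9740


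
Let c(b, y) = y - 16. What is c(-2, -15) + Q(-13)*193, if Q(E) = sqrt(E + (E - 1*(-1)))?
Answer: -31 + 965*I ≈ -31.0 + 965.0*I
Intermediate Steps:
c(b, y) = -16 + y
Q(E) = sqrt(1 + 2*E) (Q(E) = sqrt(E + (E + 1)) = sqrt(E + (1 + E)) = sqrt(1 + 2*E))
c(-2, -15) + Q(-13)*193 = (-16 - 15) + sqrt(1 + 2*(-13))*193 = -31 + sqrt(1 - 26)*193 = -31 + sqrt(-25)*193 = -31 + (5*I)*193 = -31 + 965*I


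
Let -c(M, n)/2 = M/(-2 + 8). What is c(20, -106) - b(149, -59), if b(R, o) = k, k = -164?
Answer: 472/3 ≈ 157.33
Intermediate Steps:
b(R, o) = -164
c(M, n) = -M/3 (c(M, n) = -2*M/(-2 + 8) = -2*M/6 = -M/3)
c(20, -106) - b(149, -59) = -⅓*20 - 1*(-164) = -20/3 + 164 = 472/3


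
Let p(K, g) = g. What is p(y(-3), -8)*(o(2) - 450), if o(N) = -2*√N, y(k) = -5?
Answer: 3600 + 16*√2 ≈ 3622.6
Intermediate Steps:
p(y(-3), -8)*(o(2) - 450) = -8*(-2*√2 - 450) = -8*(-450 - 2*√2) = 3600 + 16*√2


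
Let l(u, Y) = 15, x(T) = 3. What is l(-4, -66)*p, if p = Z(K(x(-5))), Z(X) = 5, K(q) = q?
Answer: 75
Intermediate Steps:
p = 5
l(-4, -66)*p = 15*5 = 75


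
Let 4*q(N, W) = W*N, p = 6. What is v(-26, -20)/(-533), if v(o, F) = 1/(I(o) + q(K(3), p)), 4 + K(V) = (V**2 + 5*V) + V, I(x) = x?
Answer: -2/9061 ≈ -0.00022073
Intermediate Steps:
K(V) = -4 + V**2 + 6*V (K(V) = -4 + ((V**2 + 5*V) + V) = -4 + (V**2 + 6*V) = -4 + V**2 + 6*V)
q(N, W) = N*W/4 (q(N, W) = (W*N)/4 = (N*W)/4 = N*W/4)
v(o, F) = 1/(69/2 + o) (v(o, F) = 1/(o + (1/4)*(-4 + 3**2 + 6*3)*6) = 1/(o + (1/4)*(-4 + 9 + 18)*6) = 1/(o + (1/4)*23*6) = 1/(o + 69/2) = 1/(69/2 + o))
v(-26, -20)/(-533) = (2/(69 + 2*(-26)))/(-533) = (2/(69 - 52))*(-1/533) = (2/17)*(-1/533) = -2/9061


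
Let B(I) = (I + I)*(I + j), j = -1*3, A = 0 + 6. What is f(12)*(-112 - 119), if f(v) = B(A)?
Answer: -8316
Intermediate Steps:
A = 6
j = -3
B(I) = 2*I*(-3 + I) (B(I) = (I + I)*(I - 3) = (2*I)*(-3 + I) = 2*I*(-3 + I))
f(v) = 36 (f(v) = 2*6*(-3 + 6) = 2*6*3 = 36)
f(12)*(-112 - 119) = 36*(-112 - 119) = 36*(-231) = -8316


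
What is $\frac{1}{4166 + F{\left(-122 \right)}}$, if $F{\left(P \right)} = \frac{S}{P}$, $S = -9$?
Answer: $\frac{122}{508261} \approx 0.00024003$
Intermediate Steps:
$F{\left(P \right)} = - \frac{9}{P}$
$\frac{1}{4166 + F{\left(-122 \right)}} = \frac{1}{4166 - \frac{9}{-122}} = \frac{1}{4166 - - \frac{9}{122}} = \frac{1}{4166 + \frac{9}{122}} = \frac{1}{\frac{508261}{122}} = \frac{122}{508261}$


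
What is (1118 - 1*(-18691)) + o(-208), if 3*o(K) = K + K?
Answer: 59011/3 ≈ 19670.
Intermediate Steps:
o(K) = 2*K/3 (o(K) = (K + K)/3 = (2*K)/3 = 2*K/3)
(1118 - 1*(-18691)) + o(-208) = (1118 - 1*(-18691)) + (⅔)*(-208) = (1118 + 18691) - 416/3 = 19809 - 416/3 = 59011/3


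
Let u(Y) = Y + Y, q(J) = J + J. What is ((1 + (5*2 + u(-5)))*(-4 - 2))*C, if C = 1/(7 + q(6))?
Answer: -6/19 ≈ -0.31579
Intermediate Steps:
q(J) = 2*J
u(Y) = 2*Y
C = 1/19 (C = 1/(7 + 2*6) = 1/(7 + 12) = 1/19 ≈ 0.052632)
((1 + (5*2 + u(-5)))*(-4 - 2))*C = ((1 + (5*2 + 2*(-5)))*(-4 - 2))*(1/19) = ((1 + (10 - 10))*(-6))*(1/19) = ((1 + 0)*(-6))*(1/19) = (1*(-6))*(1/19) = -6*1/19 = -6/19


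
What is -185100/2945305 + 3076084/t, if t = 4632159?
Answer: 1640518590944/2728624212699 ≈ 0.60123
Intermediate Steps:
-185100/2945305 + 3076084/t = -185100/2945305 + 3076084/4632159 = -185100*1/2945305 + 3076084*(1/4632159) = -37020/589061 + 3076084/4632159 = 1640518590944/2728624212699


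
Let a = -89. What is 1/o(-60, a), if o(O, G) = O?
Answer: -1/60 ≈ -0.016667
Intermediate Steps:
1/o(-60, a) = 1/(-60) = -1/60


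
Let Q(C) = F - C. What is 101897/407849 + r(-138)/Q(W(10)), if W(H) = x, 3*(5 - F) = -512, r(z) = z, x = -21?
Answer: -54365128/120315455 ≈ -0.45185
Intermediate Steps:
F = 527/3 (F = 5 - ⅓*(-512) = 5 + 512/3 = 527/3 ≈ 175.67)
W(H) = -21
Q(C) = 527/3 - C
101897/407849 + r(-138)/Q(W(10)) = 101897/407849 - 138/(527/3 - 1*(-21)) = 101897*(1/407849) - 138/(527/3 + 21) = 101897/407849 - 138/590/3 = 101897/407849 - 138*3/590 = 101897/407849 - 207/295 = -54365128/120315455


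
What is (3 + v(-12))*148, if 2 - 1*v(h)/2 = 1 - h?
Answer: -2812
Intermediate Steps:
v(h) = 2 + 2*h (v(h) = 4 - 2*(1 - h) = 4 + (-2 + 2*h) = 2 + 2*h)
(3 + v(-12))*148 = (3 + (2 + 2*(-12)))*148 = (3 + (2 - 24))*148 = (3 - 22)*148 = -19*148 = -2812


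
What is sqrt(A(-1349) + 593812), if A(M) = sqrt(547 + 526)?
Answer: sqrt(593812 + sqrt(1073)) ≈ 770.61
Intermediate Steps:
A(M) = sqrt(1073)
sqrt(A(-1349) + 593812) = sqrt(sqrt(1073) + 593812) = sqrt(593812 + sqrt(1073))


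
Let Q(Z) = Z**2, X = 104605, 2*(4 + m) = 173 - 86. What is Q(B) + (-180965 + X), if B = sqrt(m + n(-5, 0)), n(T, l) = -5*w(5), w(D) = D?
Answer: -152691/2 ≈ -76346.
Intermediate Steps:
m = 79/2 (m = -4 + (173 - 86)/2 = -4 + (1/2)*87 = -4 + 87/2 = 79/2 ≈ 39.500)
n(T, l) = -25 (n(T, l) = -5*5 = -25)
B = sqrt(58)/2 (B = sqrt(79/2 - 25) = sqrt(29/2) = sqrt(58)/2 ≈ 3.8079)
Q(B) + (-180965 + X) = (sqrt(58)/2)**2 + (-180965 + 104605) = 29/2 - 76360 = -152691/2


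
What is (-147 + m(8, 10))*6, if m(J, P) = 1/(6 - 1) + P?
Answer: -4104/5 ≈ -820.80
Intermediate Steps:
m(J, P) = 1/5 + P
(-147 + m(8, 10))*6 = (-147 + (1/5 + 10))*6 = (-147 + 51/5)*6 = -684/5*6 = -4104/5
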